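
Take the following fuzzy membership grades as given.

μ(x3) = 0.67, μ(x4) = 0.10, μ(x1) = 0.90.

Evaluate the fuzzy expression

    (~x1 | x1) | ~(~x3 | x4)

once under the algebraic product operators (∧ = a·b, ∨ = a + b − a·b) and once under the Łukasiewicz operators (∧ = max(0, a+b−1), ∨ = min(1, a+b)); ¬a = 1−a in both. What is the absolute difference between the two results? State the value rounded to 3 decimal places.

0.036

Under algebraic product:
  ~x1 = 1 − 0.9000 = 0.1000
  ~x1 | x1 = a + b − a·b on (0.1000, 0.9000) = 0.9100
  ~x3 = 1 − 0.6700 = 0.3300
  ~x3 | x4 = a + b − a·b on (0.3300, 0.1000) = 0.3970
  ~(~x3 | x4) = 1 − 0.3970 = 0.6030
  (~x1 | x1) | ~(~x3 | x4) = a + b − a·b on (0.9100, 0.6030) = 0.9643
  → value = 0.9643
Under Łukasiewicz:
  ~x1 = 1 − 0.90 = 0.10
  ~x1 | x1 = min(1, a+b) on (0.10, 0.90) = 1.00
  ~x3 = 1 − 0.67 = 0.33
  ~x3 | x4 = min(1, a+b) on (0.33, 0.10) = 0.43
  ~(~x3 | x4) = 1 − 0.43 = 0.57
  (~x1 | x1) | ~(~x3 | x4) = min(1, a+b) on (1.00, 0.57) = 1.00
  → value = 1.0000
|0.9643 − 1.0000| = 0.036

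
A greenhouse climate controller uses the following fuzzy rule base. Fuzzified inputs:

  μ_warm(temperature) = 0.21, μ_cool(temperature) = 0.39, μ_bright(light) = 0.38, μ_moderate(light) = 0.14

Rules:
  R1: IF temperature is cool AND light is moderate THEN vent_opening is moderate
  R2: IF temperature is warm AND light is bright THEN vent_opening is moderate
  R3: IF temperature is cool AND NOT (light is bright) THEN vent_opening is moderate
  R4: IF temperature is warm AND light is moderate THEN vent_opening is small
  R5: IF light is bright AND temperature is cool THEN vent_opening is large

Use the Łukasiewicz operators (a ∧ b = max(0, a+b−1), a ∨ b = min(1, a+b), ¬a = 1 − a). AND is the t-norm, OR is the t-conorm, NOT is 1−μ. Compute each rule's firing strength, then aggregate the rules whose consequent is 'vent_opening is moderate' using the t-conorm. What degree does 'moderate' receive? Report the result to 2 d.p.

0.01

R1: cool=0.39, moderate=0.14; AND[max(0, a+b−1)] → w = 0.00
R2: warm=0.21, bright=0.38; AND[max(0, a+b−1)] → w = 0.00
R3: cool=0.39, ¬bright=1−0.38=0.62; AND[max(0, a+b−1)] → w = 0.01
R4: warm=0.21, moderate=0.14; AND[max(0, a+b−1)] → w = 0.00
R5: bright=0.38, cool=0.39; AND[max(0, a+b−1)] → w = 0.00
Rules with consequent 'moderate': {R1, R2, R3} → strengths 0.00, 0.00, 0.01
Aggregate via t-conorm [min(1, a+b)]: 0.01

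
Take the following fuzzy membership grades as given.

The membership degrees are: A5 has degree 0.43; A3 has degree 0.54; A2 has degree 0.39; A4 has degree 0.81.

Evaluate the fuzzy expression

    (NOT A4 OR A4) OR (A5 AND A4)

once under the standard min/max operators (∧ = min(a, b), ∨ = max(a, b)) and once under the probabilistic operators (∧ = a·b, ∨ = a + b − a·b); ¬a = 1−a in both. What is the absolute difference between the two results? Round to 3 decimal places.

0.090

Under standard min/max:
  NOT A4 = 1 − 0.81 = 0.19
  NOT A4 OR A4 = max(a, b) on (0.19, 0.81) = 0.81
  A5 AND A4 = min(a, b) on (0.43, 0.81) = 0.43
  (NOT A4 OR A4) OR (A5 AND A4) = max(a, b) on (0.81, 0.43) = 0.81
  → value = 0.8100
Under probabilistic:
  NOT A4 = 1 − 0.8100 = 0.1900
  NOT A4 OR A4 = a + b − a·b on (0.1900, 0.8100) = 0.8461
  A5 AND A4 = a·b on (0.4300, 0.8100) = 0.3483
  (NOT A4 OR A4) OR (A5 AND A4) = a + b − a·b on (0.8461, 0.3483) = 0.8997
  → value = 0.8997
|0.8100 − 0.8997| = 0.090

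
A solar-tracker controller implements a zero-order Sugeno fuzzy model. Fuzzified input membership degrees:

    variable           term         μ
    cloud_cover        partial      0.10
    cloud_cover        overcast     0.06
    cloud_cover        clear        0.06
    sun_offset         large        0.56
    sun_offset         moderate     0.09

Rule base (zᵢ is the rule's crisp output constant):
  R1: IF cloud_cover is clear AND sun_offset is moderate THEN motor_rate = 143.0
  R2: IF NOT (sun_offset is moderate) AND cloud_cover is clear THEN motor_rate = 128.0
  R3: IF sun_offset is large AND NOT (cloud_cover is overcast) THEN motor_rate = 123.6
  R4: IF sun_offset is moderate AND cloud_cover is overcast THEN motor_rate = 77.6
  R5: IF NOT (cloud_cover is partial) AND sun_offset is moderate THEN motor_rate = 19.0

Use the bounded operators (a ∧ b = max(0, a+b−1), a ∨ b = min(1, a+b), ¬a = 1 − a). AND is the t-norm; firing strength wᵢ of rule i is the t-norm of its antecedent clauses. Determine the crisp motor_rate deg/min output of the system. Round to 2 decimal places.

R1 (z=143.0): clear=0.06, moderate=0.09; AND[max(0, a+b−1)] → w = 0.00
R2 (z=128.0): ¬moderate=1−0.09=0.91, clear=0.06; AND[max(0, a+b−1)] → w = 0.00
R3 (z=123.6): large=0.56, ¬overcast=1−0.06=0.94; AND[max(0, a+b−1)] → w = 0.50
R4 (z=77.6): moderate=0.09, overcast=0.06; AND[max(0, a+b−1)] → w = 0.00
R5 (z=19.0): ¬partial=1−0.10=0.90, moderate=0.09; AND[max(0, a+b−1)] → w = 0.00
Weighted average = (0.00·143.0 + 0.00·128.0 + 0.50·123.6 + 0.00·77.6 + 0.00·19.0) / (0.00 + 0.00 + 0.50 + 0.00 + 0.00)
  = 61.8000 / 0.5000 = 123.60

123.60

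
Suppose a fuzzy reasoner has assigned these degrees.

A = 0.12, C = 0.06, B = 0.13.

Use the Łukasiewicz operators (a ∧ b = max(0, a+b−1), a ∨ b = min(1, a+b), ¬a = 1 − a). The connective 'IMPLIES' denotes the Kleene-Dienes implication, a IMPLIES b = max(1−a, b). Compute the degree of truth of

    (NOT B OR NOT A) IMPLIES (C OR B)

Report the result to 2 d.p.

NOT B = 1 − 0.13 = 0.87
NOT A = 1 − 0.12 = 0.88
NOT B OR NOT A = min(1, a+b) on (0.87, 0.88) = 1.00
C OR B = min(1, a+b) on (0.06, 0.13) = 0.19
(NOT B OR NOT A) IMPLIES (C OR B)  [Kleene-Dienes: max(1−a, b)] with a=1.00, b=0.19 → 0.19

0.19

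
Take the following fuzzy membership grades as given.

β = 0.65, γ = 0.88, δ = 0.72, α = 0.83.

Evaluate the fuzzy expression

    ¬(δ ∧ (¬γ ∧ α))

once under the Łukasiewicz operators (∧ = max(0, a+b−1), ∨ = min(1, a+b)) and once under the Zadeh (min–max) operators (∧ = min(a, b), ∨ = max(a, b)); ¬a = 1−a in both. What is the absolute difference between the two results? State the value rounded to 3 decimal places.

0.120

Under Łukasiewicz:
  ¬γ = 1 − 0.88 = 0.12
  ¬γ ∧ α = max(0, a+b−1) on (0.12, 0.83) = 0.00
  δ ∧ (¬γ ∧ α) = max(0, a+b−1) on (0.72, 0.00) = 0.00
  ¬(δ ∧ (¬γ ∧ α)) = 1 − 0.00 = 1.00
  → value = 1.0000
Under Zadeh (min–max):
  ¬γ = 1 − 0.88 = 0.12
  ¬γ ∧ α = min(a, b) on (0.12, 0.83) = 0.12
  δ ∧ (¬γ ∧ α) = min(a, b) on (0.72, 0.12) = 0.12
  ¬(δ ∧ (¬γ ∧ α)) = 1 − 0.12 = 0.88
  → value = 0.8800
|1.0000 − 0.8800| = 0.120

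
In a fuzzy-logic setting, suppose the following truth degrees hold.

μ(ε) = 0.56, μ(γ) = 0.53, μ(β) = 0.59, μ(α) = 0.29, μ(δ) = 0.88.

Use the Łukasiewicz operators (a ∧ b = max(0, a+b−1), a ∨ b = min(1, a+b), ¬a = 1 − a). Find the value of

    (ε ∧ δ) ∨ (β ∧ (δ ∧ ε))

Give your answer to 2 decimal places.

0.47

ε ∧ δ = max(0, a+b−1) on (0.56, 0.88) = 0.44
δ ∧ ε = max(0, a+b−1) on (0.88, 0.56) = 0.44
β ∧ (δ ∧ ε) = max(0, a+b−1) on (0.59, 0.44) = 0.03
(ε ∧ δ) ∨ (β ∧ (δ ∧ ε)) = min(1, a+b) on (0.44, 0.03) = 0.47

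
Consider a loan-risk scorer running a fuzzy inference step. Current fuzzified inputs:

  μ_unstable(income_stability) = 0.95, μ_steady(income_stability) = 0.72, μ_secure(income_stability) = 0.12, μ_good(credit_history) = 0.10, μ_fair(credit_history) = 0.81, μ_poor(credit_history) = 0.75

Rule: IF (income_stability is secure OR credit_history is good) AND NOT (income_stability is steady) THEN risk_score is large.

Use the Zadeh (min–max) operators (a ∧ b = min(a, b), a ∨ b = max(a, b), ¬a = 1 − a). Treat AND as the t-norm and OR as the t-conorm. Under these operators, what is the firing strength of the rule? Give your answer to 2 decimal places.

firing strength: (secure=0.12 OR good=0.10) = 0.12; AND[min(a, b)] with ¬steady=1−0.72=0.28 → w = 0.12

0.12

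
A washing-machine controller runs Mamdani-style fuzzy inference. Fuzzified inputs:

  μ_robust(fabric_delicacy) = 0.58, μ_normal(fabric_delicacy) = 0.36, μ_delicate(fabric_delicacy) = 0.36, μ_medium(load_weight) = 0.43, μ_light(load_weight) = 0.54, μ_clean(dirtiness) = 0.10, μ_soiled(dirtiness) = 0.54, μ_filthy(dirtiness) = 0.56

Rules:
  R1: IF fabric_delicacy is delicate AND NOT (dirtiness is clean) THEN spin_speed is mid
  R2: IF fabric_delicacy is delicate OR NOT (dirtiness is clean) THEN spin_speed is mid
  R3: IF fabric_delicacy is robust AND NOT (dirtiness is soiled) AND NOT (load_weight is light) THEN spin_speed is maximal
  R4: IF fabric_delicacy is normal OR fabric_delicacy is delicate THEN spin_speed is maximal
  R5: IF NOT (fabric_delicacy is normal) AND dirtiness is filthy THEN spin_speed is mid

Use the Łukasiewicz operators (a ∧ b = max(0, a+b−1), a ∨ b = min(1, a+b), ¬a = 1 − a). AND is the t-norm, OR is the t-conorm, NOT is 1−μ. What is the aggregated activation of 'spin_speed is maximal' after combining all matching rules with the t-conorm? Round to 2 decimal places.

0.72

R1: delicate=0.36, ¬clean=1−0.10=0.90; AND[max(0, a+b−1)] → w = 0.26
R2: delicate=0.36, ¬clean=1−0.10=0.90; OR[min(1, a+b)] → w = 1.00
R3: robust=0.58, ¬soiled=1−0.54=0.46, ¬light=1−0.54=0.46; AND[max(0, a+b−1)] → w = 0.00
R4: normal=0.36, delicate=0.36; OR[min(1, a+b)] → w = 0.72
R5: ¬normal=1−0.36=0.64, filthy=0.56; AND[max(0, a+b−1)] → w = 0.20
Rules with consequent 'maximal': {R3, R4} → strengths 0.00, 0.72
Aggregate via t-conorm [min(1, a+b)]: 0.72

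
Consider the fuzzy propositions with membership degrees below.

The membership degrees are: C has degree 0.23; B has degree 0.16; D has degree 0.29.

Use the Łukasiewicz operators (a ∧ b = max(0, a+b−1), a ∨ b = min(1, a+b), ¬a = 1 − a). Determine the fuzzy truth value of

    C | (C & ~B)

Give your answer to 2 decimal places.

0.30

~B = 1 − 0.16 = 0.84
C & ~B = max(0, a+b−1) on (0.23, 0.84) = 0.07
C | (C & ~B) = min(1, a+b) on (0.23, 0.07) = 0.30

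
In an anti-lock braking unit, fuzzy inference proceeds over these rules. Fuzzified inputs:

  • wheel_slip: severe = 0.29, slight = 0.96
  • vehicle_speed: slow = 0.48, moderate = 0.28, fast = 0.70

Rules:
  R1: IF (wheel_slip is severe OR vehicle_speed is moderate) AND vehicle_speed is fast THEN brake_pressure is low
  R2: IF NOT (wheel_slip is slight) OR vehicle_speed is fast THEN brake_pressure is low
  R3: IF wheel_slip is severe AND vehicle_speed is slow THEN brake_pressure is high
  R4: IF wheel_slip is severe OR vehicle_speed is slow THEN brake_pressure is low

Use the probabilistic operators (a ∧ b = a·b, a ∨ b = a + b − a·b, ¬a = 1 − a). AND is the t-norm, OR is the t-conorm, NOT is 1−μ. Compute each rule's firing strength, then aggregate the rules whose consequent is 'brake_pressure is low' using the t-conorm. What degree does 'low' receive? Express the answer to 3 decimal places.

0.930

R1: (severe=0.29 OR moderate=0.28) = 0.4888; AND[a·b] with fast=0.70 → w = 0.3422
R2: ¬slight=1−0.96=0.04, fast=0.70; OR[a + b − a·b] → w = 0.7120
R3: severe=0.29, slow=0.48; AND[a·b] → w = 0.1392
R4: severe=0.29, slow=0.48; OR[a + b − a·b] → w = 0.6308
Rules with consequent 'low': {R1, R2, R4} → strengths 0.3422, 0.7120, 0.6308
Aggregate via t-conorm [a + b − a·b]: 0.9301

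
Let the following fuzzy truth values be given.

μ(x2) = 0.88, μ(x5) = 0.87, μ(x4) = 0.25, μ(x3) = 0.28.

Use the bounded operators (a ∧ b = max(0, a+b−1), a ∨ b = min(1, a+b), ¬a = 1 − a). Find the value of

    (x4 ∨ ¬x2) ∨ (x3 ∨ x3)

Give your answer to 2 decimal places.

0.93

¬x2 = 1 − 0.88 = 0.12
x4 ∨ ¬x2 = min(1, a+b) on (0.25, 0.12) = 0.37
x3 ∨ x3 = min(1, a+b) on (0.28, 0.28) = 0.56
(x4 ∨ ¬x2) ∨ (x3 ∨ x3) = min(1, a+b) on (0.37, 0.56) = 0.93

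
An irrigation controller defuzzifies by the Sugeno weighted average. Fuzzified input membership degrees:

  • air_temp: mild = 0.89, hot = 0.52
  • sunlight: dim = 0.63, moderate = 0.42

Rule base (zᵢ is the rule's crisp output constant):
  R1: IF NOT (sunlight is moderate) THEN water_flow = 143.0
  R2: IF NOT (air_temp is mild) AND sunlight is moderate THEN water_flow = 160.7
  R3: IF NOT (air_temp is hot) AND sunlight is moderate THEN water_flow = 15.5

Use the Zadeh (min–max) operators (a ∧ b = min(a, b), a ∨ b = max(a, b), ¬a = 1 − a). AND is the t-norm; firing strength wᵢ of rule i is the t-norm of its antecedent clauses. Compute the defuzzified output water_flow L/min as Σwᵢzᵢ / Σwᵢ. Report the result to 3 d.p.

R1 (z=143.0): ¬moderate=1−0.42=0.58 → w = 0.58
R2 (z=160.7): ¬mild=1−0.89=0.11, moderate=0.42; AND[min(a, b)] → w = 0.11
R3 (z=15.5): ¬hot=1−0.52=0.48, moderate=0.42; AND[min(a, b)] → w = 0.42
Weighted average = (0.58·143.0 + 0.11·160.7 + 0.42·15.5) / (0.58 + 0.11 + 0.42)
  = 107.1270 / 1.1100 = 96.511

96.511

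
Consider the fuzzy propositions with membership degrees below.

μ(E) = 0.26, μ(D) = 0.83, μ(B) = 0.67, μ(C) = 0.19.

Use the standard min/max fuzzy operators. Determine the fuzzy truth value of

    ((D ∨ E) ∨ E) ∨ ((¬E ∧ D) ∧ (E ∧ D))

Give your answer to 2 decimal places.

D ∨ E = max(a, b) on (0.83, 0.26) = 0.83
(D ∨ E) ∨ E = max(a, b) on (0.83, 0.26) = 0.83
¬E = 1 − 0.26 = 0.74
¬E ∧ D = min(a, b) on (0.74, 0.83) = 0.74
E ∧ D = min(a, b) on (0.26, 0.83) = 0.26
(¬E ∧ D) ∧ (E ∧ D) = min(a, b) on (0.74, 0.26) = 0.26
((D ∨ E) ∨ E) ∨ ((¬E ∧ D) ∧ (E ∧ D)) = max(a, b) on (0.83, 0.26) = 0.83

0.83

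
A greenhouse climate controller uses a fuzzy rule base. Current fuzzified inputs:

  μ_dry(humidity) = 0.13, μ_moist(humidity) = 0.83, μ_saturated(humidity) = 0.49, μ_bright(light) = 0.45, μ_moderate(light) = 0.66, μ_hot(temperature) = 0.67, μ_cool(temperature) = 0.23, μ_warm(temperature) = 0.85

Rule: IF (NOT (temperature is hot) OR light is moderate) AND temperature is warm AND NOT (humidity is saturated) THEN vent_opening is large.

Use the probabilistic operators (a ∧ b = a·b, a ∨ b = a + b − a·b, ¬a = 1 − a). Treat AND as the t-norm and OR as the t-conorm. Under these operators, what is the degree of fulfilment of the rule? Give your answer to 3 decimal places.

0.335

firing strength: (¬hot=1−0.67=0.33 OR moderate=0.66) = 0.7722; AND[a·b] with warm=0.85, ¬saturated=1−0.49=0.51 → w = 0.3347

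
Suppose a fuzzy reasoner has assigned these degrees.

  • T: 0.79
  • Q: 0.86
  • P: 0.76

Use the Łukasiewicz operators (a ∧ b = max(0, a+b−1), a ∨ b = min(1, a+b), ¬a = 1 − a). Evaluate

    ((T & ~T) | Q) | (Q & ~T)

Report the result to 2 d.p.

~T = 1 − 0.79 = 0.21
T & ~T = max(0, a+b−1) on (0.79, 0.21) = 0.00
(T & ~T) | Q = min(1, a+b) on (0.00, 0.86) = 0.86
~T = 1 − 0.79 = 0.21
Q & ~T = max(0, a+b−1) on (0.86, 0.21) = 0.07
((T & ~T) | Q) | (Q & ~T) = min(1, a+b) on (0.86, 0.07) = 0.93

0.93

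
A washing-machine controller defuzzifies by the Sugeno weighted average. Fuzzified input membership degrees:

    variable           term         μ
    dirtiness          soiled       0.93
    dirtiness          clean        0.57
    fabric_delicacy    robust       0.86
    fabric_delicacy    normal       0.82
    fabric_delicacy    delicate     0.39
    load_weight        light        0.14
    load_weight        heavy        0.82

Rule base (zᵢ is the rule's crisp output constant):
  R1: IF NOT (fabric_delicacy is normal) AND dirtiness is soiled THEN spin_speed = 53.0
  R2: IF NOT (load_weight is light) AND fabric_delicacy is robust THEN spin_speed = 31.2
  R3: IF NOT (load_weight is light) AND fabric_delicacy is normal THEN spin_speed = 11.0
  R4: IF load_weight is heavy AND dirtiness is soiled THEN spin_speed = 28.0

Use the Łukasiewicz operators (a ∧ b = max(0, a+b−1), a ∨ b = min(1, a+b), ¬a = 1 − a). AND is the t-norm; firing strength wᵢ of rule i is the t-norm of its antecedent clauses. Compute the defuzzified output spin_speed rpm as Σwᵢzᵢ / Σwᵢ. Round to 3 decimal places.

25.121

R1 (z=53.0): ¬normal=1−0.82=0.18, soiled=0.93; AND[max(0, a+b−1)] → w = 0.11
R2 (z=31.2): ¬light=1−0.14=0.86, robust=0.86; AND[max(0, a+b−1)] → w = 0.72
R3 (z=11.0): ¬light=1−0.14=0.86, normal=0.82; AND[max(0, a+b−1)] → w = 0.68
R4 (z=28.0): heavy=0.82, soiled=0.93; AND[max(0, a+b−1)] → w = 0.75
Weighted average = (0.11·53.0 + 0.72·31.2 + 0.68·11.0 + 0.75·28.0) / (0.11 + 0.72 + 0.68 + 0.75)
  = 56.7740 / 2.2600 = 25.121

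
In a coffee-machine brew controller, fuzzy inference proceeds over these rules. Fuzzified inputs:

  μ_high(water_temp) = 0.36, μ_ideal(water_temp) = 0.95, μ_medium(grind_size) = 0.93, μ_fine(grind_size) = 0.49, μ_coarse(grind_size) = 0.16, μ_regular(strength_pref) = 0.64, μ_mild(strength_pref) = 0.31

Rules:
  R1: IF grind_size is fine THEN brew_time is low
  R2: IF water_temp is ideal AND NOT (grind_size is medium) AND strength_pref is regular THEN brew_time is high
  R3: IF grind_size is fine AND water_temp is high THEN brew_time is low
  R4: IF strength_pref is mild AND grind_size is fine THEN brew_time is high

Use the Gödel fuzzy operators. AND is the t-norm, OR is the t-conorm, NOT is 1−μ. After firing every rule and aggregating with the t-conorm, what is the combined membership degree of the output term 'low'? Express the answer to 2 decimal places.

0.49

R1: fine=0.49 → w = 0.49
R2: ideal=0.95, ¬medium=1−0.93=0.07, regular=0.64; AND[min(a, b)] → w = 0.07
R3: fine=0.49, high=0.36; AND[min(a, b)] → w = 0.36
R4: mild=0.31, fine=0.49; AND[min(a, b)] → w = 0.31
Rules with consequent 'low': {R1, R3} → strengths 0.49, 0.36
Aggregate via t-conorm [max(a, b)]: 0.49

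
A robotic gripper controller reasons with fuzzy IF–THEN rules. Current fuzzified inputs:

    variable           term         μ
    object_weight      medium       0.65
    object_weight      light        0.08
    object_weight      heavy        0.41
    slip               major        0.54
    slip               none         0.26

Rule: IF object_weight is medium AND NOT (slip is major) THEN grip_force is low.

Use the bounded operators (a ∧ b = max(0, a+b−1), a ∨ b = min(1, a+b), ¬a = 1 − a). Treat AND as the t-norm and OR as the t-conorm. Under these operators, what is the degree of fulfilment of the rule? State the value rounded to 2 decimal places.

0.11

firing strength: medium=0.65, ¬major=1−0.54=0.46; AND[max(0, a+b−1)] → w = 0.11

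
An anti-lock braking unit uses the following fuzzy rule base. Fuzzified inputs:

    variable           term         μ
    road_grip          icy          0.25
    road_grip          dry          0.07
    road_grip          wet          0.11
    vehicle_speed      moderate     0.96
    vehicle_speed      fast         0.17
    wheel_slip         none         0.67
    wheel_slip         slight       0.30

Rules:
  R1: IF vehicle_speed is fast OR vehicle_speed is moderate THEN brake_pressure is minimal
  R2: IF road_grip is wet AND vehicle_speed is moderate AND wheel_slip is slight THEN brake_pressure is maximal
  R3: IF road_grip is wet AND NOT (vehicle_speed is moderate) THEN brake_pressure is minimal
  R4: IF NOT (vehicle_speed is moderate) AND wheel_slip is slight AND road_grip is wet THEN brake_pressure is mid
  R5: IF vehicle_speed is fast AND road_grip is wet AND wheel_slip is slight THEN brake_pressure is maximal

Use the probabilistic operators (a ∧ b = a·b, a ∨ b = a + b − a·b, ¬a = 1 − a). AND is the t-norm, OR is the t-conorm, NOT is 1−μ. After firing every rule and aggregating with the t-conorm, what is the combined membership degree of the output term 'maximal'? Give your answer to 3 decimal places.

0.037

R1: fast=0.17, moderate=0.96; OR[a + b − a·b] → w = 0.9668
R2: wet=0.11, moderate=0.96, slight=0.30; AND[a·b] → w = 0.0317
R3: wet=0.11, ¬moderate=1−0.96=0.04; AND[a·b] → w = 0.0044
R4: ¬moderate=1−0.96=0.04, slight=0.30, wet=0.11; AND[a·b] → w = 0.0013
R5: fast=0.17, wet=0.11, slight=0.30; AND[a·b] → w = 0.0056
Rules with consequent 'maximal': {R2, R5} → strengths 0.0317, 0.0056
Aggregate via t-conorm [a + b − a·b]: 0.0371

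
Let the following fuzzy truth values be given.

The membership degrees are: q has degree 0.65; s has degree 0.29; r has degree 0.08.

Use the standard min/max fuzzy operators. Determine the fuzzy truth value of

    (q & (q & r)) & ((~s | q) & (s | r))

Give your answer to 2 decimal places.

q & r = min(a, b) on (0.65, 0.08) = 0.08
q & (q & r) = min(a, b) on (0.65, 0.08) = 0.08
~s = 1 − 0.29 = 0.71
~s | q = max(a, b) on (0.71, 0.65) = 0.71
s | r = max(a, b) on (0.29, 0.08) = 0.29
(~s | q) & (s | r) = min(a, b) on (0.71, 0.29) = 0.29
(q & (q & r)) & ((~s | q) & (s | r)) = min(a, b) on (0.08, 0.29) = 0.08

0.08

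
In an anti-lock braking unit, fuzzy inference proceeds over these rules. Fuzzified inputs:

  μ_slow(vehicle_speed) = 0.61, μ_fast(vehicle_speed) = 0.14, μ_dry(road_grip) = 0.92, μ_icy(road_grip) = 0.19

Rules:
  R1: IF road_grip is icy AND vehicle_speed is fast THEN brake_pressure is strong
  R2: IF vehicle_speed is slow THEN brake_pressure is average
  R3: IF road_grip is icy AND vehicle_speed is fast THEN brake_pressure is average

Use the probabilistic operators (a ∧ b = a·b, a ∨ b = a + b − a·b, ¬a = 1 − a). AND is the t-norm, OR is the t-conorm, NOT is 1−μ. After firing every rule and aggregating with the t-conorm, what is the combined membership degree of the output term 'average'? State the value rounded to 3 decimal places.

0.620

R1: icy=0.19, fast=0.14; AND[a·b] → w = 0.0266
R2: slow=0.61 → w = 0.6100
R3: icy=0.19, fast=0.14; AND[a·b] → w = 0.0266
Rules with consequent 'average': {R2, R3} → strengths 0.6100, 0.0266
Aggregate via t-conorm [a + b − a·b]: 0.6204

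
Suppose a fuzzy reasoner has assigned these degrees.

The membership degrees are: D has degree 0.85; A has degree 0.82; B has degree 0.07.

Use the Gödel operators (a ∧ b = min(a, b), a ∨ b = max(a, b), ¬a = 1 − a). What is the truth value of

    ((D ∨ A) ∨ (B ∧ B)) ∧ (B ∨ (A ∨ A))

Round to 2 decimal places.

D ∨ A = max(a, b) on (0.85, 0.82) = 0.85
B ∧ B = min(a, b) on (0.07, 0.07) = 0.07
(D ∨ A) ∨ (B ∧ B) = max(a, b) on (0.85, 0.07) = 0.85
A ∨ A = max(a, b) on (0.82, 0.82) = 0.82
B ∨ (A ∨ A) = max(a, b) on (0.07, 0.82) = 0.82
((D ∨ A) ∨ (B ∧ B)) ∧ (B ∨ (A ∨ A)) = min(a, b) on (0.85, 0.82) = 0.82

0.82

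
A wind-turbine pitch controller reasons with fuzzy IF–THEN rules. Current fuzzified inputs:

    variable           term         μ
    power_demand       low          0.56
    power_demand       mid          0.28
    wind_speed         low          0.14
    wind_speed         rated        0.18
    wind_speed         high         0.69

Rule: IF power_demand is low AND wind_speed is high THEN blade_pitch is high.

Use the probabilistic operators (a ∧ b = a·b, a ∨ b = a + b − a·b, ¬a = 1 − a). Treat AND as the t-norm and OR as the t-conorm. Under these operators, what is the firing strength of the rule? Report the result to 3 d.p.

firing strength: low=0.56, high=0.69; AND[a·b] → w = 0.3864

0.386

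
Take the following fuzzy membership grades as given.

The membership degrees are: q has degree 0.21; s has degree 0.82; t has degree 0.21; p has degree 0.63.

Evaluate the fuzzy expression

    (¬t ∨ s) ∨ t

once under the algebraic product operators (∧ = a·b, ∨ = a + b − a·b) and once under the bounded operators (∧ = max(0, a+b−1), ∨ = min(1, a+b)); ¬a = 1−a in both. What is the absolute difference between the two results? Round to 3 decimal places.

0.030

Under algebraic product:
  ¬t = 1 − 0.2100 = 0.7900
  ¬t ∨ s = a + b − a·b on (0.7900, 0.8200) = 0.9622
  (¬t ∨ s) ∨ t = a + b − a·b on (0.9622, 0.2100) = 0.9701
  → value = 0.9701
Under bounded:
  ¬t = 1 − 0.21 = 0.79
  ¬t ∨ s = min(1, a+b) on (0.79, 0.82) = 1.00
  (¬t ∨ s) ∨ t = min(1, a+b) on (1.00, 0.21) = 1.00
  → value = 1.0000
|0.9701 − 1.0000| = 0.030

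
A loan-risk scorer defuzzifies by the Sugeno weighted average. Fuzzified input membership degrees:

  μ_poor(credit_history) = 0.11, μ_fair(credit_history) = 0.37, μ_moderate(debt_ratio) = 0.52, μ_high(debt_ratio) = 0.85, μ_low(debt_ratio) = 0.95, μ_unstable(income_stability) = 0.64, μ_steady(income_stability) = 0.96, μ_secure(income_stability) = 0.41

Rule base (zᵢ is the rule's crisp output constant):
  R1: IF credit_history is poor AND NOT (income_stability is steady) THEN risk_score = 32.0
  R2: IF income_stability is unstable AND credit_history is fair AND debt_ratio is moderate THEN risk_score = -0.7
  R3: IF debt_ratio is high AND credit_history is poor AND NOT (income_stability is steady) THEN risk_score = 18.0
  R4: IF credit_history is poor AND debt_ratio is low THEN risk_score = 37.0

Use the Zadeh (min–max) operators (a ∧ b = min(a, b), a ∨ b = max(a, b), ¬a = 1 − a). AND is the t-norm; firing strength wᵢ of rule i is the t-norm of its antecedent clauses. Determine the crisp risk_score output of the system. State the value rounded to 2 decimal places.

R1 (z=32.0): poor=0.11, ¬steady=1−0.96=0.04; AND[min(a, b)] → w = 0.04
R2 (z=-0.7): unstable=0.64, fair=0.37, moderate=0.52; AND[min(a, b)] → w = 0.37
R3 (z=18.0): high=0.85, poor=0.11, ¬steady=1−0.96=0.04; AND[min(a, b)] → w = 0.04
R4 (z=37.0): poor=0.11, low=0.95; AND[min(a, b)] → w = 0.11
Weighted average = (0.04·32.0 + 0.37·-0.7 + 0.04·18.0 + 0.11·37.0) / (0.04 + 0.37 + 0.04 + 0.11)
  = 5.8110 / 0.5600 = 10.38

10.38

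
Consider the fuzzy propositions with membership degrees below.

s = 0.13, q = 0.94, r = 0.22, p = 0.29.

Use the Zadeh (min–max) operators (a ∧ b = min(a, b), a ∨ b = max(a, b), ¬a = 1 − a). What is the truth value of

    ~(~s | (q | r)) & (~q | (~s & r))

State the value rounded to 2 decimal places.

0.06

~s = 1 − 0.13 = 0.87
q | r = max(a, b) on (0.94, 0.22) = 0.94
~s | (q | r) = max(a, b) on (0.87, 0.94) = 0.94
~(~s | (q | r)) = 1 − 0.94 = 0.06
~q = 1 − 0.94 = 0.06
~s = 1 − 0.13 = 0.87
~s & r = min(a, b) on (0.87, 0.22) = 0.22
~q | (~s & r) = max(a, b) on (0.06, 0.22) = 0.22
~(~s | (q | r)) & (~q | (~s & r)) = min(a, b) on (0.06, 0.22) = 0.06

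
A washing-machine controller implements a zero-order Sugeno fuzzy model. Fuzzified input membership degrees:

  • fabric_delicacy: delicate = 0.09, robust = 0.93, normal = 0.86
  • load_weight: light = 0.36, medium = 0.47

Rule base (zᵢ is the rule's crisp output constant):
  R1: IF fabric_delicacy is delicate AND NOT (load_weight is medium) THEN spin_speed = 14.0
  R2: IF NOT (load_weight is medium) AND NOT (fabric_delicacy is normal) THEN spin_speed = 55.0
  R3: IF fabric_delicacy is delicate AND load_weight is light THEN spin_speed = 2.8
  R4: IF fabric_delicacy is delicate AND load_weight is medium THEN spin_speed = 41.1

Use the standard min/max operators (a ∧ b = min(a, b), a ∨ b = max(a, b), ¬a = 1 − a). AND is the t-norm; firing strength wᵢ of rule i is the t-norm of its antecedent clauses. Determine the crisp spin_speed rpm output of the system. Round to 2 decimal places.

R1 (z=14.0): delicate=0.09, ¬medium=1−0.47=0.53; AND[min(a, b)] → w = 0.09
R2 (z=55.0): ¬medium=1−0.47=0.53, ¬normal=1−0.86=0.14; AND[min(a, b)] → w = 0.14
R3 (z=2.8): delicate=0.09, light=0.36; AND[min(a, b)] → w = 0.09
R4 (z=41.1): delicate=0.09, medium=0.47; AND[min(a, b)] → w = 0.09
Weighted average = (0.09·14.0 + 0.14·55.0 + 0.09·2.8 + 0.09·41.1) / (0.09 + 0.14 + 0.09 + 0.09)
  = 12.9110 / 0.4100 = 31.49

31.49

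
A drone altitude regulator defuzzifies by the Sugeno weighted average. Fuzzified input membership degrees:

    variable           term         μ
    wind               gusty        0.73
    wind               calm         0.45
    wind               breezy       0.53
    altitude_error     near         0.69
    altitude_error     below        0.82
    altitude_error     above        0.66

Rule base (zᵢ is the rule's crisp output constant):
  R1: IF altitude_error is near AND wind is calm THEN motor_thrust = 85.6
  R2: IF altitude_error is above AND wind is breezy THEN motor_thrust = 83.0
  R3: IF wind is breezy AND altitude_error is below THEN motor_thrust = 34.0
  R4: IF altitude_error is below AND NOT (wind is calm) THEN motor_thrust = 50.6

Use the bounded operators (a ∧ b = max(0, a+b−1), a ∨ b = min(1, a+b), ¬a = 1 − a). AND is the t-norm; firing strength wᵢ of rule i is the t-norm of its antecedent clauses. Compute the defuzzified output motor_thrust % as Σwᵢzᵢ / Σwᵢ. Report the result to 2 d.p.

R1 (z=85.6): near=0.69, calm=0.45; AND[max(0, a+b−1)] → w = 0.14
R2 (z=83.0): above=0.66, breezy=0.53; AND[max(0, a+b−1)] → w = 0.19
R3 (z=34.0): breezy=0.53, below=0.82; AND[max(0, a+b−1)] → w = 0.35
R4 (z=50.6): below=0.82, ¬calm=1−0.45=0.55; AND[max(0, a+b−1)] → w = 0.37
Weighted average = (0.14·85.6 + 0.19·83.0 + 0.35·34.0 + 0.37·50.6) / (0.14 + 0.19 + 0.35 + 0.37)
  = 58.3760 / 1.0500 = 55.60

55.60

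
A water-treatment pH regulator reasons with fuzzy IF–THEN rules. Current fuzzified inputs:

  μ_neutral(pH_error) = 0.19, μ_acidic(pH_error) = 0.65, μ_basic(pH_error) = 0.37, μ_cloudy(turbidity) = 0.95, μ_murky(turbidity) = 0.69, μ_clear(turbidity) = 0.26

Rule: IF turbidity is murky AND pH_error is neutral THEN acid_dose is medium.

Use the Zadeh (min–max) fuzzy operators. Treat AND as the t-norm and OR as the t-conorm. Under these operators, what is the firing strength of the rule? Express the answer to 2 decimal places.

0.19

firing strength: murky=0.69, neutral=0.19; AND[min(a, b)] → w = 0.19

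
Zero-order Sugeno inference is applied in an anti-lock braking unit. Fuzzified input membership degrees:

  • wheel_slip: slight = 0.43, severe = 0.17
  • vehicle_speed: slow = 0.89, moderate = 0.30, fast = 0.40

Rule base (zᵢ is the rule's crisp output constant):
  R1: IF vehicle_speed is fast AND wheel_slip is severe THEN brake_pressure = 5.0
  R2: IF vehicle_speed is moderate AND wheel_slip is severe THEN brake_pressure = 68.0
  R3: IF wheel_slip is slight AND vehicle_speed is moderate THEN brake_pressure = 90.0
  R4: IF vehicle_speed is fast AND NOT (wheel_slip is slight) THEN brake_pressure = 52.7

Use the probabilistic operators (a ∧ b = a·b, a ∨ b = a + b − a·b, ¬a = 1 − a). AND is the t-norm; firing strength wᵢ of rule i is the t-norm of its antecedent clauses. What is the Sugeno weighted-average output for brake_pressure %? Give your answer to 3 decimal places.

57.634

R1 (z=5.0): fast=0.40, severe=0.17; AND[a·b] → w = 0.0680
R2 (z=68.0): moderate=0.30, severe=0.17; AND[a·b] → w = 0.0510
R3 (z=90.0): slight=0.43, moderate=0.30; AND[a·b] → w = 0.1290
R4 (z=52.7): fast=0.40, ¬slight=1−0.43=0.57; AND[a·b] → w = 0.2280
Weighted average = (0.0680·5.0 + 0.0510·68.0 + 0.1290·90.0 + 0.2280·52.7) / (0.0680 + 0.0510 + 0.1290 + 0.2280)
  = 27.4336 / 0.4760 = 57.634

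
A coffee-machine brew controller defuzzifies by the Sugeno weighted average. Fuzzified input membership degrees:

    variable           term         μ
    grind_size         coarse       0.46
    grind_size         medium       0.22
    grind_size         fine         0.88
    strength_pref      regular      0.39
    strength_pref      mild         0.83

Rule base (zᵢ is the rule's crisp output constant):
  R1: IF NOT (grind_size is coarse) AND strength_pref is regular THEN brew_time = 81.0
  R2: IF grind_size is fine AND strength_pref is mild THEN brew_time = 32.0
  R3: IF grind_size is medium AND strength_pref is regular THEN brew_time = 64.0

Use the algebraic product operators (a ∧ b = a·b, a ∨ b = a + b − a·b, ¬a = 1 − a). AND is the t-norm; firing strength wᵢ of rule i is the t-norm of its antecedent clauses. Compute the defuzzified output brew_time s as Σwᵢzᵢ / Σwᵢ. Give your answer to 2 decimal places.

44.72

R1 (z=81.0): ¬coarse=1−0.46=0.54, regular=0.39; AND[a·b] → w = 0.2106
R2 (z=32.0): fine=0.88, mild=0.83; AND[a·b] → w = 0.7304
R3 (z=64.0): medium=0.22, regular=0.39; AND[a·b] → w = 0.0858
Weighted average = (0.2106·81.0 + 0.7304·32.0 + 0.0858·64.0) / (0.2106 + 0.7304 + 0.0858)
  = 45.9226 / 1.0268 = 44.72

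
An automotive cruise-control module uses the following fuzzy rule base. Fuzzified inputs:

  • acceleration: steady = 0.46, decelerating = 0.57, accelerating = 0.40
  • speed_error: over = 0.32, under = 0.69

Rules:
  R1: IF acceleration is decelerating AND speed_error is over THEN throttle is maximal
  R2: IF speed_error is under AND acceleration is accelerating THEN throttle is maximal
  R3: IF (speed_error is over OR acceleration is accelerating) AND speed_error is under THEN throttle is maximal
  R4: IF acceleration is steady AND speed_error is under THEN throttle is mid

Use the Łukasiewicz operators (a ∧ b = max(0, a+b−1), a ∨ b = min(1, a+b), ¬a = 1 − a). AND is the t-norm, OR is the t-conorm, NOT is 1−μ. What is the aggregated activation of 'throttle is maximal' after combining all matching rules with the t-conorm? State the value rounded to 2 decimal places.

0.50

R1: decelerating=0.57, over=0.32; AND[max(0, a+b−1)] → w = 0.00
R2: under=0.69, accelerating=0.40; AND[max(0, a+b−1)] → w = 0.09
R3: (over=0.32 OR accelerating=0.40) = 0.72; AND[max(0, a+b−1)] with under=0.69 → w = 0.41
R4: steady=0.46, under=0.69; AND[max(0, a+b−1)] → w = 0.15
Rules with consequent 'maximal': {R1, R2, R3} → strengths 0.00, 0.09, 0.41
Aggregate via t-conorm [min(1, a+b)]: 0.50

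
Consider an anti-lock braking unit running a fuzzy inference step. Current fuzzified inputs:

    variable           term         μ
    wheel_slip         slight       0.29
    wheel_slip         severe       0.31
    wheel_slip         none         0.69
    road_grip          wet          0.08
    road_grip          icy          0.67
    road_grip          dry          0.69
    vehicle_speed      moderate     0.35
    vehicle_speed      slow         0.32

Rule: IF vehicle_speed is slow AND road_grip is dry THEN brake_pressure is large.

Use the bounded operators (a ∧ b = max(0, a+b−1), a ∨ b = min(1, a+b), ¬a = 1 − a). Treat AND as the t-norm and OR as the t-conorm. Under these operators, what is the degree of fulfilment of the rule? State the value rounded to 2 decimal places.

firing strength: slow=0.32, dry=0.69; AND[max(0, a+b−1)] → w = 0.01

0.01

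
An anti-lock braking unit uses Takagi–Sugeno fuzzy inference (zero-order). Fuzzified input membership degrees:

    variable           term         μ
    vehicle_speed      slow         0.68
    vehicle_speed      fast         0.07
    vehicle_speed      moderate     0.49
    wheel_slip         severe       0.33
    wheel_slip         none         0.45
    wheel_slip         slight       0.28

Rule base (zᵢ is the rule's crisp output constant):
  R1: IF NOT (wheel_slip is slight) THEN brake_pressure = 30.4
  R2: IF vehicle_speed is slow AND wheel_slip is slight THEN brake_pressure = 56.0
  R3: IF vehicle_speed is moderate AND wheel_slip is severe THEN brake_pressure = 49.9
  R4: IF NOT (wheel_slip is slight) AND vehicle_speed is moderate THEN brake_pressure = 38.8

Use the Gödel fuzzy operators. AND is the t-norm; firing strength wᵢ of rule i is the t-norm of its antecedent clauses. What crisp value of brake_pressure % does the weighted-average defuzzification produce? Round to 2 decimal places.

40.14

R1 (z=30.4): ¬slight=1−0.28=0.72 → w = 0.72
R2 (z=56.0): slow=0.68, slight=0.28; AND[min(a, b)] → w = 0.28
R3 (z=49.9): moderate=0.49, severe=0.33; AND[min(a, b)] → w = 0.33
R4 (z=38.8): ¬slight=1−0.28=0.72, moderate=0.49; AND[min(a, b)] → w = 0.49
Weighted average = (0.72·30.4 + 0.28·56.0 + 0.33·49.9 + 0.49·38.8) / (0.72 + 0.28 + 0.33 + 0.49)
  = 73.0470 / 1.8200 = 40.14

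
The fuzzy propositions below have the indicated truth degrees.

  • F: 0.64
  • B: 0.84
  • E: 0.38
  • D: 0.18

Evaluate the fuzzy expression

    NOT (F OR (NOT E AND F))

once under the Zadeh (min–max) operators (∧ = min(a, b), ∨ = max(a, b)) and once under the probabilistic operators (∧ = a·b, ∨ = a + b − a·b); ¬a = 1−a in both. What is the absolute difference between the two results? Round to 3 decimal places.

0.143

Under Zadeh (min–max):
  NOT E = 1 − 0.38 = 0.62
  NOT E AND F = min(a, b) on (0.62, 0.64) = 0.62
  F OR (NOT E AND F) = max(a, b) on (0.64, 0.62) = 0.64
  NOT (F OR (NOT E AND F)) = 1 − 0.64 = 0.36
  → value = 0.3600
Under probabilistic:
  NOT E = 1 − 0.3800 = 0.6200
  NOT E AND F = a·b on (0.6200, 0.6400) = 0.3968
  F OR (NOT E AND F) = a + b − a·b on (0.6400, 0.3968) = 0.7828
  NOT (F OR (NOT E AND F)) = 1 − 0.7828 = 0.2172
  → value = 0.2172
|0.3600 − 0.2172| = 0.143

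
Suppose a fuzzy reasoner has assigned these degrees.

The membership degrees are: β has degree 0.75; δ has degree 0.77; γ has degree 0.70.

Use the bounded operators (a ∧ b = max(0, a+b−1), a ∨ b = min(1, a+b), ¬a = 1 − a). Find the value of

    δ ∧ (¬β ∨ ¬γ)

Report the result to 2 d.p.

0.32

¬β = 1 − 0.75 = 0.25
¬γ = 1 − 0.70 = 0.30
¬β ∨ ¬γ = min(1, a+b) on (0.25, 0.30) = 0.55
δ ∧ (¬β ∨ ¬γ) = max(0, a+b−1) on (0.77, 0.55) = 0.32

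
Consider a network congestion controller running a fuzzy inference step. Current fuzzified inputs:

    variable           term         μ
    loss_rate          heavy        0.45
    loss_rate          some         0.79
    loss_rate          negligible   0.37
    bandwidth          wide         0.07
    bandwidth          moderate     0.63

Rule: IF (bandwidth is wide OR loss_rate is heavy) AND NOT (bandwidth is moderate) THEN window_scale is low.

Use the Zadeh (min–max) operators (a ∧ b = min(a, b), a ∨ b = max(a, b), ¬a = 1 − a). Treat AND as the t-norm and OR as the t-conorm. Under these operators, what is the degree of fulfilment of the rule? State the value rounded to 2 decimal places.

firing strength: (wide=0.07 OR heavy=0.45) = 0.45; AND[min(a, b)] with ¬moderate=1−0.63=0.37 → w = 0.37

0.37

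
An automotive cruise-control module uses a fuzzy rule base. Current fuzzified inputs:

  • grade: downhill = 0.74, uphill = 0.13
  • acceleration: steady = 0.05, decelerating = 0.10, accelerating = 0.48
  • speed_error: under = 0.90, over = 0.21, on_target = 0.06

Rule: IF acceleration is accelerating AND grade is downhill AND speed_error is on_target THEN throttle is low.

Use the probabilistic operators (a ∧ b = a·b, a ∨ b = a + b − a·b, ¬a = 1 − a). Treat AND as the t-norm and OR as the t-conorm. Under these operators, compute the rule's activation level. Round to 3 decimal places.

0.021

firing strength: accelerating=0.48, downhill=0.74, on_target=0.06; AND[a·b] → w = 0.0213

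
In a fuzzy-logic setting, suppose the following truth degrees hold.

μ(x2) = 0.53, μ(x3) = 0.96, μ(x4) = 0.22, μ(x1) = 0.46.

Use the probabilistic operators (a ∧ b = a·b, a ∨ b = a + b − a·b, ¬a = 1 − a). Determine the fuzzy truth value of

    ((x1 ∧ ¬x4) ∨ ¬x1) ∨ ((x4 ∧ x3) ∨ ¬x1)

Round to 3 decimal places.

0.893

¬x4 = 1 − 0.2200 = 0.7800
x1 ∧ ¬x4 = a·b on (0.4600, 0.7800) = 0.3588
¬x1 = 1 − 0.4600 = 0.5400
(x1 ∧ ¬x4) ∨ ¬x1 = a + b − a·b on (0.3588, 0.5400) = 0.7050
x4 ∧ x3 = a·b on (0.2200, 0.9600) = 0.2112
¬x1 = 1 − 0.4600 = 0.5400
(x4 ∧ x3) ∨ ¬x1 = a + b − a·b on (0.2112, 0.5400) = 0.6372
((x1 ∧ ¬x4) ∨ ¬x1) ∨ ((x4 ∧ x3) ∨ ¬x1) = a + b − a·b on (0.7050, 0.6372) = 0.8930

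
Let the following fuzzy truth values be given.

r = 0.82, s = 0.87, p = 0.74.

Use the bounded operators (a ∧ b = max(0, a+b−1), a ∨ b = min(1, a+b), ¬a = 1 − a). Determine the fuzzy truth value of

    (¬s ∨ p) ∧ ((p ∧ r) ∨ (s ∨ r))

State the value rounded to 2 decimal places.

0.87

¬s = 1 − 0.87 = 0.13
¬s ∨ p = min(1, a+b) on (0.13, 0.74) = 0.87
p ∧ r = max(0, a+b−1) on (0.74, 0.82) = 0.56
s ∨ r = min(1, a+b) on (0.87, 0.82) = 1.00
(p ∧ r) ∨ (s ∨ r) = min(1, a+b) on (0.56, 1.00) = 1.00
(¬s ∨ p) ∧ ((p ∧ r) ∨ (s ∨ r)) = max(0, a+b−1) on (0.87, 1.00) = 0.87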